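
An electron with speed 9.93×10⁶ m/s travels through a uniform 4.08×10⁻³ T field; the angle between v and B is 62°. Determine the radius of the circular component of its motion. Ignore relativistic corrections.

v⊥ = v sinθ = 9.93×10⁶·sin62° ≈ 8.768×10⁶ m/s.
r = m v⊥/(|q|B) = (9.109×10⁻³¹)(8.768×10⁶)/((1.602×10⁻¹⁹)(4.08×10⁻³)) ≈ 0.0122 m.

r ≈ 0.0122 m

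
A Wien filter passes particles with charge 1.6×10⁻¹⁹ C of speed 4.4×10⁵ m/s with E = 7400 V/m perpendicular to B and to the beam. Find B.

B = 0.017 T

Balance of forces in the selector: qE = qvB ⇒ B = E/v.
B = 7400/4.4×10⁵ = 0.017 T.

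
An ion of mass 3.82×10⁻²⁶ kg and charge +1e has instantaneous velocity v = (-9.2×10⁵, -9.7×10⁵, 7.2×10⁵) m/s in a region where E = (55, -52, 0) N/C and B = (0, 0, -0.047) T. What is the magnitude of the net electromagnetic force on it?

v×B = (4.56×10⁴, -4.32×10⁴, 0) N/C.
E + v×B = (4.56×10⁴, -4.33×10⁴, 0) N/C.
F = q(E + v×B) = (1.602×10⁻¹⁹ C)·(4.56×10⁴, -4.33×10⁴, 0) = (7.31×10⁻¹⁵, -6.94×10⁻¹⁵, 0) N.
|F| = 1.01×10⁻¹⁴ N.

|F| ≈ 1.01×10⁻¹⁴ N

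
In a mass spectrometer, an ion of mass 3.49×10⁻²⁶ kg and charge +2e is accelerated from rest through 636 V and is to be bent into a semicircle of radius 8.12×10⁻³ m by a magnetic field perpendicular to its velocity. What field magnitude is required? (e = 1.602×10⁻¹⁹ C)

B ≈ 1.45 T

v = √(2|q|V/m) = √(2·3.204×10⁻¹⁹·636/3.49×10⁻²⁶) ≈ 1.081×10⁵ m/s.
B = mv/(|q|r) = (3.49×10⁻²⁶)(1.081×10⁵)/((3.204×10⁻¹⁹)(8.12×10⁻³)) ≈ 1.45 T.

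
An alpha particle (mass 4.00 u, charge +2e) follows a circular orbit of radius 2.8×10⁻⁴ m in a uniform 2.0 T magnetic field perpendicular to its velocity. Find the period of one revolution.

T ≈ 6.5×10⁻⁸ s

The cyclotron period depends only on m, q, B: T = 2πm/(|q|B).
T = 2π(6.644×10⁻²⁷)/((3.204×10⁻¹⁹)(2.0)) ≈ 6.5×10⁻⁸ s.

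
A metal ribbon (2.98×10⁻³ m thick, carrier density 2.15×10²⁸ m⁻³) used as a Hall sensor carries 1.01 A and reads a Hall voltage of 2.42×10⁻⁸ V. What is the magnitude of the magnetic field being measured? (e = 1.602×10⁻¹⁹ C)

B ≈ 0.246 T

From V_H = IB/(n e t), B = V_H n e t / I.
B = (2.42×10⁻⁸)(2.15×10²⁸)(1.602×10⁻¹⁹)(2.98×10⁻³)/1.01 ≈ 0.246 T.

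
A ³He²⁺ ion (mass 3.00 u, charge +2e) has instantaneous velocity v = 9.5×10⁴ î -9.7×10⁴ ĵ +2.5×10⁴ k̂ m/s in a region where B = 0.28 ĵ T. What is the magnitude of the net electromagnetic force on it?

|F| ≈ 8.81×10⁻¹⁵ N

v×B = (-7000, 0, 2.66×10⁴) N/C.
F = q v×B = (3.204×10⁻¹⁹ C)·(-7000, 0, 2.66×10⁴) = (-2.24×10⁻¹⁵, 0, 8.52×10⁻¹⁵) N.
|F| = 8.81×10⁻¹⁵ N.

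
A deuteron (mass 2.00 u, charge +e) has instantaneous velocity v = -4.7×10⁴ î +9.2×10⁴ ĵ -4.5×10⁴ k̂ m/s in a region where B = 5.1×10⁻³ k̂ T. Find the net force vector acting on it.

v×B = (469, 240, 0) N/C.
F = q v×B = (1.602×10⁻¹⁹ C)·(469, 240, 0) = (7.52×10⁻¹⁷, 3.84×10⁻¹⁷, 0) N.

F ≈ (7.52×10⁻¹⁷, 3.84×10⁻¹⁷, 0) N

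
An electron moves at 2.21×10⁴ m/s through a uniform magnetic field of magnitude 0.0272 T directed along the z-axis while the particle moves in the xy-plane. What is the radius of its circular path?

The magnetic force provides the centripetal force: |q|vB = mv²/r.
r = mv/(|q|B) = (9.109×10⁻³¹)(2.21×10⁴)/((1.602×10⁻¹⁹)(0.0272)) ≈ 4.62×10⁻⁶ m.

r ≈ 4.62×10⁻⁶ m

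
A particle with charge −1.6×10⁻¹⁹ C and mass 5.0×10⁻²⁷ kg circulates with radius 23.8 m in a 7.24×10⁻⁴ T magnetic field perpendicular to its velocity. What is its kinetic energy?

v = |q|Br/m, then KE = ½mv² = (qBr)²/(2m).
v = (1.6×10⁻¹⁹)(7.24×10⁻⁴)(23.8)/5.0×10⁻²⁷ ≈ 5.514×10⁵ m/s.
KE = ½(5.0×10⁻²⁷)(5.514×10⁵)² ≈ 7.60×10⁻¹⁶ J.

KE ≈ 7.60×10⁻¹⁶ J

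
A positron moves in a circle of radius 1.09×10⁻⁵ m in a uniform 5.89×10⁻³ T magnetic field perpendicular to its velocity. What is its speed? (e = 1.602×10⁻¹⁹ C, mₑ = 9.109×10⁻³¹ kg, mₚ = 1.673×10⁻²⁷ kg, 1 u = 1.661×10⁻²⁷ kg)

v ≈ 1.13×10⁴ m/s

From |q|vB = mv²/r, v = |q|Br/m.
v = (1.602×10⁻¹⁹)(5.89×10⁻³)(1.09×10⁻⁵)/9.109×10⁻³¹ ≈ 1.13×10⁴ m/s.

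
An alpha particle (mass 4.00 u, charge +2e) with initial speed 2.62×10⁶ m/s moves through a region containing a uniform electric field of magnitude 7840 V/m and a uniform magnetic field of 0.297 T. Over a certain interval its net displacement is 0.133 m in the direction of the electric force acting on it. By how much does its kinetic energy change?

ΔKE ≈ 3.34×10⁻¹⁶ J

The magnetic force is always ⟂ v and does no work; only the electric force changes KE.
ΔKE = F_E · d = |q|E d = (3.204×10⁻¹⁹)(7840)(0.133) ≈ 3.34×10⁻¹⁶ J.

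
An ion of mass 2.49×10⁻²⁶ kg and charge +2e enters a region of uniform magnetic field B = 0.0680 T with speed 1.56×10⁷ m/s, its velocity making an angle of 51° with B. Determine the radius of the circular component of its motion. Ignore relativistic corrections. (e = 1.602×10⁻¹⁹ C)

r ≈ 13.9 m

v⊥ = v sinθ = 1.56×10⁷·sin51° ≈ 1.212×10⁷ m/s.
r = m v⊥/(|q|B) = (2.49×10⁻²⁶)(1.212×10⁷)/((3.204×10⁻¹⁹)(0.0680)) ≈ 13.9 m.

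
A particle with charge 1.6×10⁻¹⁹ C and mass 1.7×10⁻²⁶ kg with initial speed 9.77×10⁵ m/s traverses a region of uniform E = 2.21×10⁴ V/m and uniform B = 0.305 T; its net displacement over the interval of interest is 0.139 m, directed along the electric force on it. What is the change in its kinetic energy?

ΔKE ≈ 4.92×10⁻¹⁶ J

The magnetic force is always ⟂ v and does no work; only the electric force changes KE.
ΔKE = F_E · d = |q|E d = (1.6×10⁻¹⁹)(2.21×10⁴)(0.139) ≈ 4.92×10⁻¹⁶ J.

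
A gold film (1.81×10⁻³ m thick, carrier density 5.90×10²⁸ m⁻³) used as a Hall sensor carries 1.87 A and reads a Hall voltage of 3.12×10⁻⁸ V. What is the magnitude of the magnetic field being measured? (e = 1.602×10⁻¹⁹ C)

B ≈ 0.285 T

From V_H = IB/(n e t), B = V_H n e t / I.
B = (3.12×10⁻⁸)(5.90×10²⁸)(1.602×10⁻¹⁹)(1.81×10⁻³)/1.87 ≈ 0.285 T.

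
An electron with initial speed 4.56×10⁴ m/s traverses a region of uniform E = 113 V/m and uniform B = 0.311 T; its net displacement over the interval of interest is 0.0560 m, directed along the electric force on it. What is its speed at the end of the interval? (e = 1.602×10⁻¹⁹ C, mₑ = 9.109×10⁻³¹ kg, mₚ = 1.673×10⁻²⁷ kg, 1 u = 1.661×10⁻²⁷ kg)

B does no work; ΔKE = |q|E d.
½mv_f² = ½mv₀² + |q|Ed = ½(9.109×10⁻³¹)(4.56×10⁴)² + (1.602×10⁻¹⁹)(113)(0.0560) ≈ 9.470×10⁻²² J + 1.014×10⁻¹⁸ J ≈ 1.015×10⁻¹⁸ J.
v_f = √(2·1.015×10⁻¹⁸/9.109×10⁻³¹) ≈ 1.49×10⁶ m/s.

v_f ≈ 1.49×10⁶ m/s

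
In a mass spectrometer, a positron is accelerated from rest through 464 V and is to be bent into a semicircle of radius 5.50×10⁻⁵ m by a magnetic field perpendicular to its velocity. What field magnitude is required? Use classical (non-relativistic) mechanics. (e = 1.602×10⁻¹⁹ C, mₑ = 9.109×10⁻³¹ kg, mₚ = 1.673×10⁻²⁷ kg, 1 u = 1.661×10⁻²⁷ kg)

B ≈ 1.32 T

v = √(2|q|V/m) = √(2·1.602×10⁻¹⁹·464/9.109×10⁻³¹) ≈ 1.278×10⁷ m/s.
B = mv/(|q|r) = (9.109×10⁻³¹)(1.278×10⁷)/((1.602×10⁻¹⁹)(5.50×10⁻⁵)) ≈ 1.32 T.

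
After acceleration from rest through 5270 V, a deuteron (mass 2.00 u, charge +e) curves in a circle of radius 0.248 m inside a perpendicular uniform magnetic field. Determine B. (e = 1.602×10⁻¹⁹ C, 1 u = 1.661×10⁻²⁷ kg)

B ≈ 0.0596 T

v = √(2|q|V/m) = √(2·1.602×10⁻¹⁹·5270/3.322×10⁻²⁷) ≈ 7.129×10⁵ m/s.
B = mv/(|q|r) = (3.322×10⁻²⁷)(7.129×10⁵)/((1.602×10⁻¹⁹)(0.248)) ≈ 0.0596 T.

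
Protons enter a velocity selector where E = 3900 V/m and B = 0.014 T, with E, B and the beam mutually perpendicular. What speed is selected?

For undeflected motion the electric and magnetic forces balance: qE = qvB.
v = E/B = 3900/0.014 = 2.8×10⁵ m/s.
The result is independent of the particle's charge and mass.

v = 2.8×10⁵ m/s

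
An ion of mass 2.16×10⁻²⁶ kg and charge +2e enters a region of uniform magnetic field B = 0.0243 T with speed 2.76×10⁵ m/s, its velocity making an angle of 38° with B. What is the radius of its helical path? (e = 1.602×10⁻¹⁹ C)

v⊥ = v sinθ = 2.76×10⁵·sin38° ≈ 1.699×10⁵ m/s.
r = m v⊥/(|q|B) = (2.16×10⁻²⁶)(1.699×10⁵)/((3.204×10⁻¹⁹)(0.0243)) ≈ 0.471 m.

r ≈ 0.471 m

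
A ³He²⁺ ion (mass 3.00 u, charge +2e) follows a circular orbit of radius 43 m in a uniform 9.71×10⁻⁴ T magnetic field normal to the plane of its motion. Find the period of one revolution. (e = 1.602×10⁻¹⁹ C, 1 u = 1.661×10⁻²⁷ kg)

T ≈ 1.01×10⁻⁴ s

The cyclotron period depends only on m, q, B: T = 2πm/(|q|B).
T = 2π(4.983×10⁻²⁷)/((3.204×10⁻¹⁹)(9.71×10⁻⁴)) ≈ 1.01×10⁻⁴ s.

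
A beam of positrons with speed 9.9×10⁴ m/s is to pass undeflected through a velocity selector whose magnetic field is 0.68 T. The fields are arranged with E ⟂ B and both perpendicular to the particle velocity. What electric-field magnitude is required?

E = 6.7×10⁴ V/m

For straight-line motion qE = qvB, so E = vB.
E = 9.9×10⁴ × 0.68 = 6.7×10⁴ V/m.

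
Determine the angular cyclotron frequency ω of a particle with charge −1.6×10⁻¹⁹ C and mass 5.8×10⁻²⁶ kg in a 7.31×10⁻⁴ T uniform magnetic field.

ω = |q|B/m.
ω = (1.6×10⁻¹⁹)(7.31×10⁻⁴)/5.8×10⁻²⁶ ≈ 2020 rad/s.

ω ≈ 2020 rad/s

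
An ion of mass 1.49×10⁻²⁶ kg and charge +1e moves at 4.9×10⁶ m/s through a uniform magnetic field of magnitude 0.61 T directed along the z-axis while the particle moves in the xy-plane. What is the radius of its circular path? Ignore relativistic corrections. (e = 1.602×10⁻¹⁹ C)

r ≈ 0.75 m

The magnetic force provides the centripetal force: |q|vB = mv²/r.
r = mv/(|q|B) = (1.49×10⁻²⁶)(4.9×10⁶)/((1.602×10⁻¹⁹)(0.61)) ≈ 0.75 m.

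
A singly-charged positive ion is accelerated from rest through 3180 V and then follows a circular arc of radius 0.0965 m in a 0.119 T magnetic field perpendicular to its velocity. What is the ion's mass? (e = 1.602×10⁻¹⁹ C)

m ≈ 3.32×10⁻²⁷ kg

Combine |q|V = ½mv² and r = mv/(|q|B): eliminate v to get m = qB²r²/(2V).
m = (1.602×10⁻¹⁹)(0.119)²(0.0965)²/(2·3180) ≈ 3.32×10⁻²⁷ kg.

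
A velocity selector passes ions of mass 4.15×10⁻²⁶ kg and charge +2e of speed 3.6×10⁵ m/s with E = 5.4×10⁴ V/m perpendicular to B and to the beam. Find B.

B = 0.15 T

Balance of forces in the selector: qE = qvB ⇒ B = E/v.
B = 5.4×10⁴/3.6×10⁵ = 0.15 T.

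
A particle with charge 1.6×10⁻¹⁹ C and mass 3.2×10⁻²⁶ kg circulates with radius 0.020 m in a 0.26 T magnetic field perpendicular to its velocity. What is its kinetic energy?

KE ≈ 1.1×10⁻¹⁷ J

v = |q|Br/m, then KE = ½mv² = (qBr)²/(2m).
v = (1.6×10⁻¹⁹)(0.26)(0.020)/3.2×10⁻²⁶ ≈ 2.600×10⁴ m/s.
KE = ½(3.2×10⁻²⁶)(2.600×10⁴)² ≈ 1.1×10⁻¹⁷ J.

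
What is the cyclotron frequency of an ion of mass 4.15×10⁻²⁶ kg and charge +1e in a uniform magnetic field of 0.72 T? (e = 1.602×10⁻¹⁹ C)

f = |q|B/(2πm).
f = (1.602×10⁻¹⁹)(0.72)/(2π·4.15×10⁻²⁶) ≈ 4.4×10⁵ Hz.

f ≈ 4.4×10⁵ Hz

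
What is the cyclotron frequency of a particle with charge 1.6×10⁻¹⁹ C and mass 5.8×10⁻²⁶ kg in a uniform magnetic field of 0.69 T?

f = |q|B/(2πm).
f = (1.6×10⁻¹⁹)(0.69)/(2π·5.8×10⁻²⁶) ≈ 3.0×10⁵ Hz.

f ≈ 3.0×10⁵ Hz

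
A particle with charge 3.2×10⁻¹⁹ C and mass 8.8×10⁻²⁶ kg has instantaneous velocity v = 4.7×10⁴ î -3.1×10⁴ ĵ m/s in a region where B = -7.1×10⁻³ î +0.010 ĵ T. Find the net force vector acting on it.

F ≈ (0, 0, 8.00×10⁻¹⁷) N

v×B = (0, 0, 250) N/C.
F = q v×B = (3.2×10⁻¹⁹ C)·(0, 0, 250) = (0, 0, 8.00×10⁻¹⁷) N.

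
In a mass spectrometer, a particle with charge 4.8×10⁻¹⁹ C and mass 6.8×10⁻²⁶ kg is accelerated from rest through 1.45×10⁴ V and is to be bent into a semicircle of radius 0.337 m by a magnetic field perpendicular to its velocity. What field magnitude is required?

B ≈ 0.190 T

v = √(2|q|V/m) = √(2·4.8×10⁻¹⁹·1.45×10⁴/6.8×10⁻²⁶) ≈ 4.524×10⁵ m/s.
B = mv/(|q|r) = (6.8×10⁻²⁶)(4.524×10⁵)/((4.8×10⁻¹⁹)(0.337)) ≈ 0.190 T.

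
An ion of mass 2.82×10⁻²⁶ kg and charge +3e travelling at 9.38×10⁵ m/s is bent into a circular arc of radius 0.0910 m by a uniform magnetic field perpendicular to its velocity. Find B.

B ≈ 0.605 T

From |q|vB = mv²/r, B = mv/(|q|r).
B = (2.82×10⁻²⁶)(9.38×10⁵)/((4.806×10⁻¹⁹)(0.0910)) ≈ 0.605 T.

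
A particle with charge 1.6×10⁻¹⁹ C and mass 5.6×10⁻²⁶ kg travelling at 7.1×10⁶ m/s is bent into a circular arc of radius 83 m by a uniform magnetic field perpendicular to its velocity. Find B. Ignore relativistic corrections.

B ≈ 0.030 T

From |q|vB = mv²/r, B = mv/(|q|r).
B = (5.6×10⁻²⁶)(7.1×10⁶)/((1.6×10⁻¹⁹)(83)) ≈ 0.030 T.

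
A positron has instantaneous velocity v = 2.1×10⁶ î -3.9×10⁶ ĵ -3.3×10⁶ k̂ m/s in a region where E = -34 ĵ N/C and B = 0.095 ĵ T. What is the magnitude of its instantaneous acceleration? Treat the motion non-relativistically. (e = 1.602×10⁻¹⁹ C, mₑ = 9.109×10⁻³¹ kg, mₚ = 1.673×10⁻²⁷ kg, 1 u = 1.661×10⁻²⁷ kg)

|a| ≈ 6.54×10¹⁶ m/s²

v×B = (3.14×10⁵, 0, 2.00×10⁵) N/C.
E + v×B = (3.14×10⁵, -34.0, 2.00×10⁵) N/C.
F = q(E + v×B) = (1.602×10⁻¹⁹ C)·(3.14×10⁵, -34.0, 2.00×10⁵) = (5.02×10⁻¹⁴, -5.45×10⁻¹⁸, 3.20×10⁻¹⁴) N.
|a| = |F|/m = 5.953×10⁻¹⁴/9.109×10⁻³¹ ≈ 6.54×10¹⁶ m/s².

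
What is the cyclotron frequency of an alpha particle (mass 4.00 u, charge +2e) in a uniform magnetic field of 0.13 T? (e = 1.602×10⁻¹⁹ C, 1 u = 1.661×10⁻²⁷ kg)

f ≈ 1.0×10⁶ Hz

f = |q|B/(2πm).
f = (3.204×10⁻¹⁹)(0.13)/(2π·6.644×10⁻²⁷) ≈ 1.0×10⁶ Hz.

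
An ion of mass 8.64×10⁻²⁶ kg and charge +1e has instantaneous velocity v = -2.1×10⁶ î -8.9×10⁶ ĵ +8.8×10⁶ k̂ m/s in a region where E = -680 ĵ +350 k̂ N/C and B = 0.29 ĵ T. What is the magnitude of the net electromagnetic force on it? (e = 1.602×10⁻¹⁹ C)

|F| ≈ 4.20×10⁻¹³ N

v×B = (-2.55×10⁶, 0, -6.09×10⁵) N/C.
E + v×B = (-2.55×10⁶, -680, -6.09×10⁵) N/C.
F = q(E + v×B) = (1.602×10⁻¹⁹ C)·(-2.55×10⁶, -680, -6.09×10⁵) = (-4.09×10⁻¹³, -1.09×10⁻¹⁶, -9.75×10⁻¹⁴) N.
|F| = 4.20×10⁻¹³ N.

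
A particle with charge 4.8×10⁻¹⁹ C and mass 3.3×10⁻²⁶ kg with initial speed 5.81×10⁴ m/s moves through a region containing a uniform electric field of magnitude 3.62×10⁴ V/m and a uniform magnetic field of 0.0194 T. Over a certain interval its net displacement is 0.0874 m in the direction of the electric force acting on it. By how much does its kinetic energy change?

ΔKE ≈ 1.52×10⁻¹⁵ J

The magnetic force is always ⟂ v and does no work; only the electric force changes KE.
ΔKE = F_E · d = |q|E d = (4.8×10⁻¹⁹)(3.62×10⁴)(0.0874) ≈ 1.52×10⁻¹⁵ J.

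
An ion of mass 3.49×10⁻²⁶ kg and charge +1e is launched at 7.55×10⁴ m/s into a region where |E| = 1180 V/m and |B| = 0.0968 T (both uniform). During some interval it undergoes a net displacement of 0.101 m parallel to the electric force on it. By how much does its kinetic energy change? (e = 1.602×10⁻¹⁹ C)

ΔKE ≈ 1.91×10⁻¹⁷ J

The magnetic force is always ⟂ v and does no work; only the electric force changes KE.
ΔKE = F_E · d = |q|E d = (1.602×10⁻¹⁹)(1180)(0.101) ≈ 1.91×10⁻¹⁷ J.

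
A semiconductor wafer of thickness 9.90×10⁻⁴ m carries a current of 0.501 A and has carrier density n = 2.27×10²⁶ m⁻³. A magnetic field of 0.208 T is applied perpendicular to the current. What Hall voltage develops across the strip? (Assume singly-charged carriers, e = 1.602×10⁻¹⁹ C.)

V_H ≈ 2.89×10⁻⁶ V

V_H = IB/(n e t).
V_H = (0.501)(0.208)/((2.27×10²⁶)(1.602×10⁻¹⁹)(9.90×10⁻⁴)) ≈ 2.89×10⁻⁶ V.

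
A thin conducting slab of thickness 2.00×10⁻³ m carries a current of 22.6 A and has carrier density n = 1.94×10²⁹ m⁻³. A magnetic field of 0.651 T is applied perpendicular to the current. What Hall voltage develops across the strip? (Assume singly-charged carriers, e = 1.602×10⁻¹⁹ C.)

V_H ≈ 2.37×10⁻⁷ V

V_H = IB/(n e t).
V_H = (22.6)(0.651)/((1.94×10²⁹)(1.602×10⁻¹⁹)(2.00×10⁻³)) ≈ 2.37×10⁻⁷ V.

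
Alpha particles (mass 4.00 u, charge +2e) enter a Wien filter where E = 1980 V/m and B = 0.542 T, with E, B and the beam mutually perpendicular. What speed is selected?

For undeflected motion the electric and magnetic forces balance: qE = qvB.
v = E/B = 1980/0.542 = 3650 m/s.
The result is independent of the particle's charge and mass.

v = 3650 m/s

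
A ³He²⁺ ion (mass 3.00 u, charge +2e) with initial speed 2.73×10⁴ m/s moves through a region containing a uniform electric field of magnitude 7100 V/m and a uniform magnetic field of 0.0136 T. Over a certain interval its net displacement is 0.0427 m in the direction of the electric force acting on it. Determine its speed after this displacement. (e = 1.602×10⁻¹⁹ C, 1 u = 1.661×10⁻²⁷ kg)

B does no work; ΔKE = |q|E d.
½mv_f² = ½mv₀² + |q|Ed = ½(4.983×10⁻²⁷)(2.73×10⁴)² + (3.204×10⁻¹⁹)(7100)(0.0427) ≈ 1.857×10⁻¹⁸ J + 9.714×10⁻¹⁷ J ≈ 9.899×10⁻¹⁷ J.
v_f = √(2·9.899×10⁻¹⁷/4.983×10⁻²⁷) ≈ 1.99×10⁵ m/s.

v_f ≈ 1.99×10⁵ m/s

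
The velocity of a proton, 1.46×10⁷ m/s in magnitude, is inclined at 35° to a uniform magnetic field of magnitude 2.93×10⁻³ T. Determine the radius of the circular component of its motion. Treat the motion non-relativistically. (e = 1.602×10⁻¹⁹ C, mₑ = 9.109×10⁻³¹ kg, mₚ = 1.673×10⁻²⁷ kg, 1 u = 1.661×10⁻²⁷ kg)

v⊥ = v sinθ = 1.46×10⁷·sin35° ≈ 8.374×10⁶ m/s.
r = m v⊥/(|q|B) = (1.673×10⁻²⁷)(8.374×10⁶)/((1.602×10⁻¹⁹)(2.93×10⁻³)) ≈ 29.8 m.

r ≈ 29.8 m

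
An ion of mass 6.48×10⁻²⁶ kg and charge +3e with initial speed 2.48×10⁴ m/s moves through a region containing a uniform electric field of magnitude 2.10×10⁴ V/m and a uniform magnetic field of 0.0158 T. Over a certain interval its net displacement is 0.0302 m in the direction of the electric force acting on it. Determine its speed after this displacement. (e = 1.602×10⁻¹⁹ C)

v_f ≈ 1.00×10⁵ m/s

B does no work; ΔKE = |q|E d.
½mv_f² = ½mv₀² + |q|Ed = ½(6.48×10⁻²⁶)(2.48×10⁴)² + (4.806×10⁻¹⁹)(2.10×10⁴)(0.0302) ≈ 1.993×10⁻¹⁷ J + 3.048×10⁻¹⁶ J ≈ 3.247×10⁻¹⁶ J.
v_f = √(2·3.247×10⁻¹⁶/6.48×10⁻²⁶) ≈ 1.00×10⁵ m/s.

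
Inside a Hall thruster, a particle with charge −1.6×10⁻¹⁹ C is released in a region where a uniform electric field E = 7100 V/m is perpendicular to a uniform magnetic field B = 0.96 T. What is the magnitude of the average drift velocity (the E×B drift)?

v_d ≈ 7400 m/s

The steady drift has the magnetic force balancing the electric force, so v_d = E/B.
v_d = 7100/0.96 = 7400 m/s.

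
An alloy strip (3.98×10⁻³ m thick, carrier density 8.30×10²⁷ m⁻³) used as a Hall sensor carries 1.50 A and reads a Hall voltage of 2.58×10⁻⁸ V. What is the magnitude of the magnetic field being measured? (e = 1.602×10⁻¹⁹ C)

From V_H = IB/(n e t), B = V_H n e t / I.
B = (2.58×10⁻⁸)(8.30×10²⁷)(1.602×10⁻¹⁹)(3.98×10⁻³)/1.50 ≈ 0.0910 T.

B ≈ 0.0910 T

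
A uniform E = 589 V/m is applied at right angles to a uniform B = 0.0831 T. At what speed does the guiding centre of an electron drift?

The steady drift has the magnetic force balancing the electric force, so v_d = E/B.
v_d = 589/0.0831 = 7090 m/s.

v_d ≈ 7090 m/s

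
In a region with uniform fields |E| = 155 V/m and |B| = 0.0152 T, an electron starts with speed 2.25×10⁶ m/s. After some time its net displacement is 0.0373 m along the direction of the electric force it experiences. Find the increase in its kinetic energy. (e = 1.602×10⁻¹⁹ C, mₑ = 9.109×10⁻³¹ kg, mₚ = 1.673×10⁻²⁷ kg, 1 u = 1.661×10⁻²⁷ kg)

The magnetic force is always ⟂ v and does no work; only the electric force changes KE.
ΔKE = F_E · d = |q|E d = (1.602×10⁻¹⁹)(155)(0.0373) ≈ 9.26×10⁻¹⁹ J.

ΔKE ≈ 9.26×10⁻¹⁹ J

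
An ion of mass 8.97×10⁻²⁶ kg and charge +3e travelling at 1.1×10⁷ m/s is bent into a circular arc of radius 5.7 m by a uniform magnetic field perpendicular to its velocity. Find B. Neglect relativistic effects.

B ≈ 0.36 T

From |q|vB = mv²/r, B = mv/(|q|r).
B = (8.97×10⁻²⁶)(1.1×10⁷)/((4.806×10⁻¹⁹)(5.7)) ≈ 0.36 T.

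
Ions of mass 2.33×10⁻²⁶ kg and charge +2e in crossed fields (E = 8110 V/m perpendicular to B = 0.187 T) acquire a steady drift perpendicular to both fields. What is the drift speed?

The E×B drift speed is v_d = E/B.
v_d = 8110/0.187 = 4.34×10⁴ m/s.

v_d ≈ 4.34×10⁴ m/s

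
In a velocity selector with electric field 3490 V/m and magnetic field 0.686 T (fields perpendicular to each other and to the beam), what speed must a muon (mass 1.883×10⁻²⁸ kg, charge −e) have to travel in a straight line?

Zero net Lorentz force requires |qE| = |q v×B|, i.e. E = vB.
v = E/B = 3490/0.686 = 5090 m/s.

v = 5090 m/s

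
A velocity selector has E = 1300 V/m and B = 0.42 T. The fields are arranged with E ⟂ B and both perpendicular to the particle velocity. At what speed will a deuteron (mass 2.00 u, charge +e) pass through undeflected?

Zero net Lorentz force requires |qE| = |q v×B|, i.e. E = vB.
v = E/B = 1300/0.42 = 3100 m/s.
The result is independent of the particle's charge and mass.

v = 3100 m/s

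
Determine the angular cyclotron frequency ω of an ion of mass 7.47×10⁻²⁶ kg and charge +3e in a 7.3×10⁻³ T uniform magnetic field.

ω = |q|B/m.
ω = (4.806×10⁻¹⁹)(7.3×10⁻³)/7.47×10⁻²⁶ ≈ 4.7×10⁴ rad/s.

ω ≈ 4.7×10⁴ rad/s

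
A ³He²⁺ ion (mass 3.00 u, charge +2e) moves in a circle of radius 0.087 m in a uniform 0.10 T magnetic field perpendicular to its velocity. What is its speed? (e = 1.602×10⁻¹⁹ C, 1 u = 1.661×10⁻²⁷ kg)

From |q|vB = mv²/r, v = |q|Br/m.
v = (3.204×10⁻¹⁹)(0.10)(0.087)/4.983×10⁻²⁷ ≈ 5.6×10⁵ m/s.

v ≈ 5.6×10⁵ m/s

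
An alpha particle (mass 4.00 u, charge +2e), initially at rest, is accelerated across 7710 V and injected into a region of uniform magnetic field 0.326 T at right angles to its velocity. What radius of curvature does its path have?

Acceleration: |q|V = ½mv² ⇒ v = √(2|q|V/m) = √(2·3.204×10⁻¹⁹·7710/6.644×10⁻²⁷) ≈ 8.623×10⁵ m/s.
In the field: r = mv/(|q|B) = (6.644×10⁻²⁷)(8.623×10⁵)/((3.204×10⁻¹⁹)(0.326)) ≈ 0.0549 m.

r ≈ 0.0549 m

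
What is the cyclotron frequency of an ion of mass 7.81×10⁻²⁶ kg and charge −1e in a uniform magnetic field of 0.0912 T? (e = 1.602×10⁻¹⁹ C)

f ≈ 2.98×10⁴ Hz

f = |q|B/(2πm).
f = (1.602×10⁻¹⁹)(0.0912)/(2π·7.81×10⁻²⁶) ≈ 2.98×10⁴ Hz.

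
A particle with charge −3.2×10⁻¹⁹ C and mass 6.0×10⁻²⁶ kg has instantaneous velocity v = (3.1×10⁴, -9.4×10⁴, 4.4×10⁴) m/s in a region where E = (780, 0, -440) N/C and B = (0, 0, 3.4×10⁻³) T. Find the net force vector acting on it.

v×B = (-320, -105, 0) N/C.
E + v×B = (460, -105, -440) N/C.
F = q(E + v×B) = (−3.2×10⁻¹⁹ C)·(460, -105, -440) = (-1.47×10⁻¹⁶, 3.37×10⁻¹⁷, 1.41×10⁻¹⁶) N.

F ≈ (-1.47×10⁻¹⁶, 3.37×10⁻¹⁷, 1.41×10⁻¹⁶) N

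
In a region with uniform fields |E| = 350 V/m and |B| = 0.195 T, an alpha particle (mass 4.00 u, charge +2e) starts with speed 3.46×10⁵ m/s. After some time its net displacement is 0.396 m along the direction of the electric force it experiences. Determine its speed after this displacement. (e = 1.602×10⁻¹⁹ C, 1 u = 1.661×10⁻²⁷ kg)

v_f ≈ 3.65×10⁵ m/s

B does no work; ΔKE = |q|E d.
½mv_f² = ½mv₀² + |q|Ed = ½(6.644×10⁻²⁷)(3.46×10⁵)² + (3.204×10⁻¹⁹)(350)(0.396) ≈ 3.977×10⁻¹⁶ J + 4.441×10⁻¹⁷ J ≈ 4.421×10⁻¹⁶ J.
v_f = √(2·4.421×10⁻¹⁶/6.644×10⁻²⁷) ≈ 3.65×10⁵ m/s.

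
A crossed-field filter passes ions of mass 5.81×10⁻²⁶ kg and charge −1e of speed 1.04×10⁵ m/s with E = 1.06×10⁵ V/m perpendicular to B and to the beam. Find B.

Balance of forces in the selector: qE = qvB ⇒ B = E/v.
B = 1.06×10⁵/1.04×10⁵ = 1.02 T.

B = 1.02 T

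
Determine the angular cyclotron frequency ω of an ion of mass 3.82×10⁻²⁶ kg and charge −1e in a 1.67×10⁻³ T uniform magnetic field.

ω = |q|B/m.
ω = (1.602×10⁻¹⁹)(1.67×10⁻³)/3.82×10⁻²⁶ ≈ 7000 rad/s.

ω ≈ 7000 rad/s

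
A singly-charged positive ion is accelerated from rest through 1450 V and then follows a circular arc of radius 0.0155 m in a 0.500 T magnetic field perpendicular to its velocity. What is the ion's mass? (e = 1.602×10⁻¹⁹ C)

Combine |q|V = ½mv² and r = mv/(|q|B): eliminate v to get m = qB²r²/(2V).
m = (1.602×10⁻¹⁹)(0.500)²(0.0155)²/(2·1450) ≈ 3.32×10⁻²⁷ kg.

m ≈ 3.32×10⁻²⁷ kg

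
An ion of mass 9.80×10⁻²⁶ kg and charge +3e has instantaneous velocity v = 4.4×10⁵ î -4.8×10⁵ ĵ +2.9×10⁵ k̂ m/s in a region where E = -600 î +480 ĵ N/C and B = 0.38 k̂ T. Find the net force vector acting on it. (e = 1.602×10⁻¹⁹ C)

F ≈ (-8.79×10⁻¹⁴, -8.01×10⁻¹⁴, 0) N

v×B = (-1.82×10⁵, -1.67×10⁵, 0) N/C.
E + v×B = (-1.83×10⁵, -1.67×10⁵, 0) N/C.
F = q(E + v×B) = (4.806×10⁻¹⁹ C)·(-1.83×10⁵, -1.67×10⁵, 0) = (-8.79×10⁻¹⁴, -8.01×10⁻¹⁴, 0) N.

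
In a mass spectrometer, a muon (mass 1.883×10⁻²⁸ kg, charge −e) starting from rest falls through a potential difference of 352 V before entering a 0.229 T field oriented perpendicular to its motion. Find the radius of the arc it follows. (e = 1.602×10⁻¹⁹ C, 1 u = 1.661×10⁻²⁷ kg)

Acceleration: |q|V = ½mv² ⇒ v = √(2|q|V/m) = √(2·1.602×10⁻¹⁹·352/1.883×10⁻²⁸) ≈ 7.739×10⁵ m/s.
In the field: r = mv/(|q|B) = (1.883×10⁻²⁸)(7.739×10⁵)/((1.602×10⁻¹⁹)(0.229)) ≈ 3.97×10⁻³ m.

r ≈ 3.97×10⁻³ m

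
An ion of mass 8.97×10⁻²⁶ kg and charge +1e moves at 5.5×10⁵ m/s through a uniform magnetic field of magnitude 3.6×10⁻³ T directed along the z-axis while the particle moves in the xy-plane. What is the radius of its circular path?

The magnetic force provides the centripetal force: |q|vB = mv²/r.
r = mv/(|q|B) = (8.97×10⁻²⁶)(5.5×10⁵)/((1.602×10⁻¹⁹)(3.6×10⁻³)) ≈ 86 m.

r ≈ 86 m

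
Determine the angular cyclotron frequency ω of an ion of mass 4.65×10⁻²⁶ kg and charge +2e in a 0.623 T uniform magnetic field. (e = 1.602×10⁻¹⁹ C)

ω ≈ 4.29×10⁶ rad/s

ω = |q|B/m.
ω = (3.204×10⁻¹⁹)(0.623)/4.65×10⁻²⁶ ≈ 4.29×10⁶ rad/s.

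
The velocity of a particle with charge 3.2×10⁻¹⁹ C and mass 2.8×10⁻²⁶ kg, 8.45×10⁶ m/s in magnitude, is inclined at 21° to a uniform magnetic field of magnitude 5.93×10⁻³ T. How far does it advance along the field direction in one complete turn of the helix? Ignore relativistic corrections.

v∥ = v cosθ = 8.45×10⁶·cos21° ≈ 7.889×10⁶ m/s.
T = 2πm/(|q|B) = 2π(2.8×10⁻²⁶)/((3.2×10⁻¹⁹)(5.93×10⁻³)) ≈ 9.271×10⁻⁵ s.
pitch = v∥ T = (7.889×10⁶)(9.271×10⁻⁵) ≈ 731 m.

p ≈ 731 m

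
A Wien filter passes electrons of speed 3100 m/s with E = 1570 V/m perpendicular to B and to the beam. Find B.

B = 0.506 T

Balance of forces in the selector: qE = qvB ⇒ B = E/v.
B = 1570/3100 = 0.506 T.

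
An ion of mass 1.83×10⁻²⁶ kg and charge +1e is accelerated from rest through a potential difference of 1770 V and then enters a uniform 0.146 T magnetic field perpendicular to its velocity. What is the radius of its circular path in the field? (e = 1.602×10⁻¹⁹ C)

Acceleration: |q|V = ½mv² ⇒ v = √(2|q|V/m) = √(2·1.602×10⁻¹⁹·1770/1.83×10⁻²⁶) ≈ 1.760×10⁵ m/s.
In the field: r = mv/(|q|B) = (1.83×10⁻²⁶)(1.760×10⁵)/((1.602×10⁻¹⁹)(0.146)) ≈ 0.138 m.

r ≈ 0.138 m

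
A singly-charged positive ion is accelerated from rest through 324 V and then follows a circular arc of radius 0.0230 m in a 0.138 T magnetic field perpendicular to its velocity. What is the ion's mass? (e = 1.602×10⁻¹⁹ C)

Combine |q|V = ½mv² and r = mv/(|q|B): eliminate v to get m = qB²r²/(2V).
m = (1.602×10⁻¹⁹)(0.138)²(0.0230)²/(2·324) ≈ 2.49×10⁻²⁷ kg.

m ≈ 2.49×10⁻²⁷ kg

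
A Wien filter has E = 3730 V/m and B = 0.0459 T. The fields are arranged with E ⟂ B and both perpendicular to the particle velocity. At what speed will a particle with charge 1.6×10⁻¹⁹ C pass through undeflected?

v = 8.13×10⁴ m/s

For undeflected motion the electric and magnetic forces balance: qE = qvB.
v = E/B = 3730/0.0459 = 8.13×10⁴ m/s.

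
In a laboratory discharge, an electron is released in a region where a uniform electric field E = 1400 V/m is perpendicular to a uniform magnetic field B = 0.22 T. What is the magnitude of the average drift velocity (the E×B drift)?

v_d ≈ 6400 m/s

The E×B drift speed is v_d = E/B.
v_d = 1400/0.22 = 6400 m/s.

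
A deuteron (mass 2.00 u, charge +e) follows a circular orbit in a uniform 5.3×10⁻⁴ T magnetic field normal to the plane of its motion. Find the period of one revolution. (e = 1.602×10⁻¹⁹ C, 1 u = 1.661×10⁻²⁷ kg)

T ≈ 2.5×10⁻⁴ s

The cyclotron period depends only on m, q, B: T = 2πm/(|q|B).
T = 2π(3.322×10⁻²⁷)/((1.602×10⁻¹⁹)(5.3×10⁻⁴)) ≈ 2.5×10⁻⁴ s.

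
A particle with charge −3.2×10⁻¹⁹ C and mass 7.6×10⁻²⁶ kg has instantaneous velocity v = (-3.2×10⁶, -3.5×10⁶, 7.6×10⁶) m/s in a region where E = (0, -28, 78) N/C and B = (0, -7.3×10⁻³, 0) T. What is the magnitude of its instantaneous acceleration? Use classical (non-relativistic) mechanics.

v×B = (5.55×10⁴, 0, 2.34×10⁴) N/C.
E + v×B = (5.55×10⁴, -28.0, 2.34×10⁴) N/C.
F = q(E + v×B) = (−3.2×10⁻¹⁹ C)·(5.55×10⁴, -28.0, 2.34×10⁴) = (-1.78×10⁻¹⁴, 8.96×10⁻¹⁸, -7.50×10⁻¹⁵) N.
|a| = |F|/m = 1.927×10⁻¹⁴/7.6×10⁻²⁶ ≈ 2.54×10¹¹ m/s².

|a| ≈ 2.54×10¹¹ m/s²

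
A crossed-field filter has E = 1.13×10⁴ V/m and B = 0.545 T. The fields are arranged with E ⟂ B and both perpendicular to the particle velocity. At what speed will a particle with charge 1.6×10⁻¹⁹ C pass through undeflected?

v = 2.07×10⁴ m/s

Straight-line motion ⇒ electric and magnetic forces cancel, so E = vB.
v = E/B = 1.13×10⁴/0.545 = 2.07×10⁴ m/s.
The result is independent of the particle's charge and mass.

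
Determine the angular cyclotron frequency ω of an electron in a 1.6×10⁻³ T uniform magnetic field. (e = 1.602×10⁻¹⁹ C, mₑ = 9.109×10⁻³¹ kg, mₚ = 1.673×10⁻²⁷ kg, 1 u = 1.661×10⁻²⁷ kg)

ω ≈ 2.8×10⁸ rad/s

ω = |q|B/m.
ω = (1.602×10⁻¹⁹)(1.6×10⁻³)/9.109×10⁻³¹ ≈ 2.8×10⁸ rad/s.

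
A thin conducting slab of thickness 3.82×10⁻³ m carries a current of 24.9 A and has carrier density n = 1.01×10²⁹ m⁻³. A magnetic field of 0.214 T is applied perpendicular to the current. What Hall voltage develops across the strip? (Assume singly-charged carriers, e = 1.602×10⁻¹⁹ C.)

V_H = IB/(n e t).
V_H = (24.9)(0.214)/((1.01×10²⁹)(1.602×10⁻¹⁹)(3.82×10⁻³)) ≈ 8.62×10⁻⁸ V.

V_H ≈ 8.62×10⁻⁸ V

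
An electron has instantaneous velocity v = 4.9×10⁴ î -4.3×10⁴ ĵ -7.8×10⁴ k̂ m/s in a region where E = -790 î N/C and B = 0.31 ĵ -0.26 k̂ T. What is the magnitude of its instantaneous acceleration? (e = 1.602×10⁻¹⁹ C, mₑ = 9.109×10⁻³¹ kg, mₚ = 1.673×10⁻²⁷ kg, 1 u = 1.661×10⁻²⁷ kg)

|a| ≈ 7.01×10¹⁵ m/s²

v×B = (3.54×10⁴, 1.27×10⁴, 1.52×10⁴) N/C.
E + v×B = (3.46×10⁴, 1.27×10⁴, 1.52×10⁴) N/C.
F = q(E + v×B) = (−1.602×10⁻¹⁹ C)·(3.46×10⁴, 1.27×10⁴, 1.52×10⁴) = (-5.54×10⁻¹⁵, -2.04×10⁻¹⁵, -2.43×10⁻¹⁵) N.
|a| = |F|/m = 6.384×10⁻¹⁵/9.109×10⁻³¹ ≈ 7.01×10¹⁵ m/s².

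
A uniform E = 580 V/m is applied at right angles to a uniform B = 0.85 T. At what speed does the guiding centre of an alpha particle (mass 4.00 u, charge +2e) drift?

The steady drift has the magnetic force balancing the electric force, so v_d = E/B.
v_d = 580/0.85 = 680 m/s.

v_d ≈ 680 m/s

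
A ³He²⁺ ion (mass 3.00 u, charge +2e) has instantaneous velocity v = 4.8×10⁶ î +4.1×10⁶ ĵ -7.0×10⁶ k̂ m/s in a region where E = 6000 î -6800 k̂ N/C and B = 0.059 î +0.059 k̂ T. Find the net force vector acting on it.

v×B = (2.42×10⁵, -6.96×10⁵, -2.42×10⁵) N/C.
E + v×B = (2.48×10⁵, -6.96×10⁵, -2.49×10⁵) N/C.
F = q(E + v×B) = (3.204×10⁻¹⁹ C)·(2.48×10⁵, -6.96×10⁵, -2.49×10⁵) = (7.94×10⁻¹⁴, -2.23×10⁻¹³, -7.97×10⁻¹⁴) N.

F ≈ (7.94×10⁻¹⁴, -2.23×10⁻¹³, -7.97×10⁻¹⁴) N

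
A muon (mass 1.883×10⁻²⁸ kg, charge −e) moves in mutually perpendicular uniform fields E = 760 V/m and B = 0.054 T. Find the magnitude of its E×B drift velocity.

In crossed fields the guiding centre drifts at v_d = |E×B|/B² = E/B, independent of charge and mass.
v_d = 760/0.054 = 1.4×10⁴ m/s.

v_d ≈ 1.4×10⁴ m/s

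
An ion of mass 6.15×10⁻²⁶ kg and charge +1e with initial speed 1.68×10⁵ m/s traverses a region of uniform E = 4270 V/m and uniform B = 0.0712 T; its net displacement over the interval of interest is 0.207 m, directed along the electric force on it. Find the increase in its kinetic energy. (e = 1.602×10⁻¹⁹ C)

ΔKE ≈ 1.42×10⁻¹⁶ J

The magnetic force is always ⟂ v and does no work; only the electric force changes KE.
ΔKE = F_E · d = |q|E d = (1.602×10⁻¹⁹)(4270)(0.207) ≈ 1.42×10⁻¹⁶ J.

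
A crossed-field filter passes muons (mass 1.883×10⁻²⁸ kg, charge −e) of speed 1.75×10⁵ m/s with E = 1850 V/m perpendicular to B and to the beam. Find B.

Balance of forces in the selector: qE = qvB ⇒ B = E/v.
B = 1850/1.75×10⁵ = 0.0106 T.

B = 0.0106 T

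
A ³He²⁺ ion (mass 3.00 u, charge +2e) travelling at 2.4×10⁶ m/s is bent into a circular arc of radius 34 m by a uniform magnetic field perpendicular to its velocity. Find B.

B ≈ 1.1×10⁻³ T

From |q|vB = mv²/r, B = mv/(|q|r).
B = (4.983×10⁻²⁷)(2.4×10⁶)/((3.204×10⁻¹⁹)(34)) ≈ 1.1×10⁻³ T.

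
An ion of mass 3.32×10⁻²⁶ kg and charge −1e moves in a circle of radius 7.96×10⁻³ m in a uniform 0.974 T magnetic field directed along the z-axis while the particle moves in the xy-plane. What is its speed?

v ≈ 3.74×10⁴ m/s

From |q|vB = mv²/r, v = |q|Br/m.
v = (1.602×10⁻¹⁹)(0.974)(7.96×10⁻³)/3.32×10⁻²⁶ ≈ 3.74×10⁴ m/s.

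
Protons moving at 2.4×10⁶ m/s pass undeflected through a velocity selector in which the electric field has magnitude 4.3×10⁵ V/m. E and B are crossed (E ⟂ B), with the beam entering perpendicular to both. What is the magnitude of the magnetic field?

B = 0.18 T

Balance of forces in the selector: qE = qvB ⇒ B = E/v.
B = 4.3×10⁵/2.4×10⁶ = 0.18 T.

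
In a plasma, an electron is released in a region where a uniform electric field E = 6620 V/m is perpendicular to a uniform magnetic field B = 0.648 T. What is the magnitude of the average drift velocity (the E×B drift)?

The steady drift has the magnetic force balancing the electric force, so v_d = E/B.
v_d = 6620/0.648 = 1.02×10⁴ m/s.

v_d ≈ 1.02×10⁴ m/s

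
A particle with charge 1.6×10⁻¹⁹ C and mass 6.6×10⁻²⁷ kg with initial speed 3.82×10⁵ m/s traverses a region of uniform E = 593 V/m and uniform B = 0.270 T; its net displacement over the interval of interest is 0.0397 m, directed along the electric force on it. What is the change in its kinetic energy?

The magnetic force is always ⟂ v and does no work; only the electric force changes KE.
ΔKE = F_E · d = |q|E d = (1.6×10⁻¹⁹)(593)(0.0397) ≈ 3.77×10⁻¹⁸ J.

ΔKE ≈ 3.77×10⁻¹⁸ J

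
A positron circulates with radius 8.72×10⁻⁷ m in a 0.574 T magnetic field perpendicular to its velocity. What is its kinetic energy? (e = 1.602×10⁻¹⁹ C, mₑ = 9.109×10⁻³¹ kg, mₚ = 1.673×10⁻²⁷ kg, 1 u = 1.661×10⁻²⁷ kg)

v = |q|Br/m, then KE = ½mv² = (qBr)²/(2m).
v = (1.602×10⁻¹⁹)(0.574)(8.72×10⁻⁷)/9.109×10⁻³¹ ≈ 8.803×10⁴ m/s.
KE = ½(9.109×10⁻³¹)(8.803×10⁴)² ≈ 3.53×10⁻²¹ J.

KE ≈ 3.53×10⁻²¹ J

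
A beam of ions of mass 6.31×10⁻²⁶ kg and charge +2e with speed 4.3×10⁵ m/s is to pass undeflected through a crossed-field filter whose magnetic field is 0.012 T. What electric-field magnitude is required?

E = 5200 V/m

For straight-line motion qE = qvB, so E = vB.
E = 4.3×10⁵ × 0.012 = 5200 V/m.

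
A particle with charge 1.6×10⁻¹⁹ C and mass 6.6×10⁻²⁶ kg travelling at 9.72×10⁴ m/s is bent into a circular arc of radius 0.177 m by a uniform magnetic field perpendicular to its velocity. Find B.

From |q|vB = mv²/r, B = mv/(|q|r).
B = (6.6×10⁻²⁶)(9.72×10⁴)/((1.6×10⁻¹⁹)(0.177)) ≈ 0.227 T.

B ≈ 0.227 T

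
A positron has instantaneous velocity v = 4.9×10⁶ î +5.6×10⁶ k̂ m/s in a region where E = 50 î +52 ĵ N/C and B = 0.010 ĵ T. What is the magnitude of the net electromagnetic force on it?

v×B = (-5.60×10⁴, 0, 4.90×10⁴) N/C.
E + v×B = (-5.60×10⁴, 52.0, 4.90×10⁴) N/C.
F = q(E + v×B) = (1.602×10⁻¹⁹ C)·(-5.60×10⁴, 52.0, 4.90×10⁴) = (-8.96×10⁻¹⁵, 8.33×10⁻¹⁸, 7.85×10⁻¹⁵) N.
|F| = 1.19×10⁻¹⁴ N.

|F| ≈ 1.19×10⁻¹⁴ N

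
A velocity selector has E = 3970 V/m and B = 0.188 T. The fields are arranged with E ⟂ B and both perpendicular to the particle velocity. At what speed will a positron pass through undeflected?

v = 2.11×10⁴ m/s

Zero net Lorentz force requires |qE| = |q v×B|, i.e. E = vB.
v = E/B = 3970/0.188 = 2.11×10⁴ m/s.
The result is independent of the particle's charge and mass.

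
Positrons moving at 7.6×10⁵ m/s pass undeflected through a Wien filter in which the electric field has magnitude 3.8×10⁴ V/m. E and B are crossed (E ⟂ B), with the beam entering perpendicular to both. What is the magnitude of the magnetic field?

B = 0.050 T

Balance of forces in the selector: qE = qvB ⇒ B = E/v.
B = 3.8×10⁴/7.6×10⁵ = 0.050 T.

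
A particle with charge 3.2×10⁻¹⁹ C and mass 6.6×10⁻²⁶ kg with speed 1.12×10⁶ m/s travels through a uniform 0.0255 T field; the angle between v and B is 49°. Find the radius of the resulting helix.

r ≈ 6.84 m

v⊥ = v sinθ = 1.12×10⁶·sin49° ≈ 8.453×10⁵ m/s.
r = m v⊥/(|q|B) = (6.6×10⁻²⁶)(8.453×10⁵)/((3.2×10⁻¹⁹)(0.0255)) ≈ 6.84 m.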